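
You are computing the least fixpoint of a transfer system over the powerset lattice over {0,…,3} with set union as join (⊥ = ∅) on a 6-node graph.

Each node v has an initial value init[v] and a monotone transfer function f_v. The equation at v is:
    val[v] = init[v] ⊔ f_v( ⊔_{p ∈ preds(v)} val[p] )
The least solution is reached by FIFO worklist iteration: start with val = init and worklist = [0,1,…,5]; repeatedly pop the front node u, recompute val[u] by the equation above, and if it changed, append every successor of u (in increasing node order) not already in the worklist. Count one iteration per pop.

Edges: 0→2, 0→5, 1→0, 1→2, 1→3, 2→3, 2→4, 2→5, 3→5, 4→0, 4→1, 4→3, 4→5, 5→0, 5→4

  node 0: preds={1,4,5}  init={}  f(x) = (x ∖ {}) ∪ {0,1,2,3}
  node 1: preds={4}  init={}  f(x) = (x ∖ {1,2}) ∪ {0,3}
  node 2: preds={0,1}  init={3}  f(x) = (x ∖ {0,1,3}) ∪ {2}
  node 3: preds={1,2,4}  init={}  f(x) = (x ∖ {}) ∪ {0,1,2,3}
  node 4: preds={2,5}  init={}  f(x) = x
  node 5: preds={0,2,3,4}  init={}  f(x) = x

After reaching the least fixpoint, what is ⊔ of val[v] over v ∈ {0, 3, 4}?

Trace (14 dequeues):
  [1] u=0 | in {} | out {0,1,2,3} | prev {} | push {}
  [2] u=1 | in {} | out {0,3} | prev {} | push {0}
  [3] u=2 | in {0,1,2,3} | out {2,3} | prev {3} | push {}
  [4] u=3 | in {0,2,3} | out {0,1,2,3} | prev {} | push {}
  [5] u=4 | in {2,3} | out {2,3} | prev {} | push {1,3}
  [6] u=5 | in {0,1,2,3} | out {0,1,2,3} | prev {} | push {4}
  [7] u=0 | in {0,1,2,3} | out {0,1,2,3} | ==
  [8] u=1 | in {2,3} | out {0,3} | ==
  [9] u=3 | in {0,2,3} | out {0,1,2,3} | ==
  [10] u=4 | in {0,1,2,3} | out {0,1,2,3} | prev {2,3} | push {0,1,3,5}
  [11] u=0 | in {0,1,2,3} | out {0,1,2,3} | ==
  [12] u=1 | in {0,1,2,3} | out {0,3} | ==
  [13] u=3 | in {0,1,2,3} | out {0,1,2,3} | ==
  [14] u=5 | in {0,1,2,3} | out {0,1,2,3} | ==

Converged values:
  [0] {0,1,2,3}
  [1] {0,3}
  [2] {2,3}
  [3] {0,1,2,3}
  [4] {0,1,2,3}
  [5] {0,1,2,3}

{0,1,2,3}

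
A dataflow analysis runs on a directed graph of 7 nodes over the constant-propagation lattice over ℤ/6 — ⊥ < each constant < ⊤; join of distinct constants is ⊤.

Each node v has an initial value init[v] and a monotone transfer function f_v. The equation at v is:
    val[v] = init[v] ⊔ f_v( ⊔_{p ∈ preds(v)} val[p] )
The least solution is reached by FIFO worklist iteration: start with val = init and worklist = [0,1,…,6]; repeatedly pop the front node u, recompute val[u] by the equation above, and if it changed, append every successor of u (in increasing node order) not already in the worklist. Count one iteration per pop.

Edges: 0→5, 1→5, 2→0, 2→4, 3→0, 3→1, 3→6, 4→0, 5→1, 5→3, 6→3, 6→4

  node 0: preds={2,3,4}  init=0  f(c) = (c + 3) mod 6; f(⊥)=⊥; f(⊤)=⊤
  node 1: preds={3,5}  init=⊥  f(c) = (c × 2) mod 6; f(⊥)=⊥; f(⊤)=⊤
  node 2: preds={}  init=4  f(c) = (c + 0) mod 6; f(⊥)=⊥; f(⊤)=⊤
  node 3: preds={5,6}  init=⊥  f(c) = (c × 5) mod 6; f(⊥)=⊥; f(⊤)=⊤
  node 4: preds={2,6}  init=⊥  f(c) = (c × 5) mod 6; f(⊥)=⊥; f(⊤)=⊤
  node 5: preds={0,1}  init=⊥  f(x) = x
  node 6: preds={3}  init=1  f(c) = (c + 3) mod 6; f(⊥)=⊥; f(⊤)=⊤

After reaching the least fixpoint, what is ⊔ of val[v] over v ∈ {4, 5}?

Iteration log — 15 steps:
  step 1. node 0  ⊔preds=4  new=⊤  old=0  +wl: 
  step 2. node 1  ⊔preds=⊥  new=⊥  stable
  step 3. node 2  ⊔preds=⊥  new=4  stable
  step 4. node 3  ⊔preds=1  new=5  old=⊥  +wl: 0,1
  step 5. node 4  ⊔preds=⊤  new=⊤  old=⊥  +wl: 
  step 6. node 5  ⊔preds=⊤  new=⊤  old=⊥  +wl: 3
  step 7. node 6  ⊔preds=5  new=⊤  old=1  +wl: 4
  step 8. node 0  ⊔preds=⊤  new=⊤  stable
  step 9. node 1  ⊔preds=⊤  new=⊤  old=⊥  +wl: 5
  step 10. node 3  ⊔preds=⊤  new=⊤  old=5  +wl: 0,1,6
  step 11. node 4  ⊔preds=⊤  new=⊤  stable
  step 12. node 5  ⊔preds=⊤  new=⊤  stable
  step 13. node 0  ⊔preds=⊤  new=⊤  stable
  step 14. node 1  ⊔preds=⊤  new=⊤  stable
  step 15. node 6  ⊔preds=⊤  new=⊤  stable

Least fixpoint reached:
  node 0: ⊤
  node 1: ⊤
  node 2: 4
  node 3: ⊤
  node 4: ⊤
  node 5: ⊤
  node 6: ⊤

⊤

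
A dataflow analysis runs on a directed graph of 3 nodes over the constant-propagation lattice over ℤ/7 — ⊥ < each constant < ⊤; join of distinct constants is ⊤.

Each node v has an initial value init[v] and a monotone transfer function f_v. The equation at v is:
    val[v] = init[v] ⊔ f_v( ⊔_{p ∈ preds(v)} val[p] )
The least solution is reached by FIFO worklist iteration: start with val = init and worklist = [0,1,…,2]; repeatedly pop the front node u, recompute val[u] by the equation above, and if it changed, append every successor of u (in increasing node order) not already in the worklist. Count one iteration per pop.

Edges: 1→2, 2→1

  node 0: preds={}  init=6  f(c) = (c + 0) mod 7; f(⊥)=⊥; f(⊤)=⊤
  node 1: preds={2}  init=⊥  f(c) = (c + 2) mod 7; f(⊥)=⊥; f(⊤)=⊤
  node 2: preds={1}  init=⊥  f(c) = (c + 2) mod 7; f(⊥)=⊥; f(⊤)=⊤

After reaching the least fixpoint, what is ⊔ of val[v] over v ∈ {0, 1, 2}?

6

Trace (3 dequeues):
  [1] u=0 | in ⊥ | out 6 | ==
  [2] u=1 | in ⊥ | out ⊥ | ==
  [3] u=2 | in ⊥ | out ⊥ | ==

Converged values:
  [0] 6
  [1] ⊥
  [2] ⊥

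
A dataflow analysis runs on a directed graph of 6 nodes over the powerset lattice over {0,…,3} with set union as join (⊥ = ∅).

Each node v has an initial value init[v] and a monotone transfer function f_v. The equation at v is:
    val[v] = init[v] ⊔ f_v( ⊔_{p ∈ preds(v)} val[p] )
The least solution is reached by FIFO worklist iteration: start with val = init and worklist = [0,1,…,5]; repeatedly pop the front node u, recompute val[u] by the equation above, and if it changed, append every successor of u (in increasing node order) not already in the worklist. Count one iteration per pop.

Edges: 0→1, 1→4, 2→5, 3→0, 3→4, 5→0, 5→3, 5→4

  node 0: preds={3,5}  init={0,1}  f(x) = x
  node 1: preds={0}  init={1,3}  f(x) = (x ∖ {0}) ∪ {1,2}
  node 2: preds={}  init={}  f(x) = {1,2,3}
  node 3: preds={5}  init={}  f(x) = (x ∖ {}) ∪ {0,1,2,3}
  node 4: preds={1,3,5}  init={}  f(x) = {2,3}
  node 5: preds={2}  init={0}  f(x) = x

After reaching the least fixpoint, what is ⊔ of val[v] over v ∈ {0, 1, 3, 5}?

Worklist (10 pops):
  #1 pop 0: in={0} → {0,1} (no change)
  #2 pop 1: in={0,1} → {1,2,3} (was {1,3}); enqueue []
  #3 pop 2: in={} → {1,2,3} (was {}); enqueue []
  #4 pop 3: in={0} → {0,1,2,3} (was {}); enqueue [0]
  #5 pop 4: in={0,1,2,3} → {2,3} (was {}); enqueue []
  #6 pop 5: in={1,2,3} → {0,1,2,3} (was {0}); enqueue [3,4]
  #7 pop 0: in={0,1,2,3} → {0,1,2,3} (was {0,1}); enqueue [1]
  #8 pop 3: in={0,1,2,3} → {0,1,2,3} (no change)
  #9 pop 4: in={0,1,2,3} → {2,3} (no change)
  #10 pop 1: in={0,1,2,3} → {1,2,3} (no change)

Fixpoint:
  val[0] = {0,1,2,3}
  val[1] = {1,2,3}
  val[2] = {1,2,3}
  val[3] = {0,1,2,3}
  val[4] = {2,3}
  val[5] = {0,1,2,3}

{0,1,2,3}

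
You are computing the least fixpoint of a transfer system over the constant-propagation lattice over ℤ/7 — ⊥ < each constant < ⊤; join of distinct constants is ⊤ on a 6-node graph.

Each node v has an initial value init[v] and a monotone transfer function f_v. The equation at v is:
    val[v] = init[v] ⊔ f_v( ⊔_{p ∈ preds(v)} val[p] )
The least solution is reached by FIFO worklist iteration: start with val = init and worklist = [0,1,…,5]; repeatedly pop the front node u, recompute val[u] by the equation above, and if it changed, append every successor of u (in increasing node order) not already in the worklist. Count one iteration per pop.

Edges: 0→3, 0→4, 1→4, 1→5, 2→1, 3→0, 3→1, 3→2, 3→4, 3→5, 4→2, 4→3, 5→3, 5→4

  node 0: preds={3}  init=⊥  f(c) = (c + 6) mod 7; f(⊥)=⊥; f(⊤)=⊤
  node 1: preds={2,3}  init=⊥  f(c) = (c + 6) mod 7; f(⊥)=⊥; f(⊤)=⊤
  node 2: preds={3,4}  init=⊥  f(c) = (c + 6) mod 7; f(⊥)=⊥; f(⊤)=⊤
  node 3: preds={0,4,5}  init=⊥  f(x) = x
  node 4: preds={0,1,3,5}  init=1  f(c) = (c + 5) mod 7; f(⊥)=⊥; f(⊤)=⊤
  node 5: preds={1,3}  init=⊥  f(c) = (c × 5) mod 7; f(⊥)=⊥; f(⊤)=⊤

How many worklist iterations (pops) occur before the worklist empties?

Iteration log — 17 steps:
  step 1. node 0  ⊔preds=⊥  new=⊥  stable
  step 2. node 1  ⊔preds=⊥  new=⊥  stable
  step 3. node 2  ⊔preds=1  new=0  old=⊥  +wl: 1
  step 4. node 3  ⊔preds=1  new=1  old=⊥  +wl: 0,2
  step 5. node 4  ⊔preds=1  new=⊤  old=1  +wl: 3
  step 6. node 5  ⊔preds=1  new=5  old=⊥  +wl: 4
  step 7. node 1  ⊔preds=⊤  new=⊤  old=⊥  +wl: 5
  step 8. node 0  ⊔preds=1  new=0  old=⊥  +wl: 
  step 9. node 2  ⊔preds=⊤  new=⊤  old=0  +wl: 1
  step 10. node 3  ⊔preds=⊤  new=⊤  old=1  +wl: 0,2
  step 11. node 4  ⊔preds=⊤  new=⊤  stable
  step 12. node 5  ⊔preds=⊤  new=⊤  old=5  +wl: 3,4
  step 13. node 1  ⊔preds=⊤  new=⊤  stable
  step 14. node 0  ⊔preds=⊤  new=⊤  old=0  +wl: 
  step 15. node 2  ⊔preds=⊤  new=⊤  stable
  step 16. node 3  ⊔preds=⊤  new=⊤  stable
  step 17. node 4  ⊔preds=⊤  new=⊤  stable

Least fixpoint reached:
  node 0: ⊤
  node 1: ⊤
  node 2: ⊤
  node 3: ⊤
  node 4: ⊤
  node 5: ⊤

17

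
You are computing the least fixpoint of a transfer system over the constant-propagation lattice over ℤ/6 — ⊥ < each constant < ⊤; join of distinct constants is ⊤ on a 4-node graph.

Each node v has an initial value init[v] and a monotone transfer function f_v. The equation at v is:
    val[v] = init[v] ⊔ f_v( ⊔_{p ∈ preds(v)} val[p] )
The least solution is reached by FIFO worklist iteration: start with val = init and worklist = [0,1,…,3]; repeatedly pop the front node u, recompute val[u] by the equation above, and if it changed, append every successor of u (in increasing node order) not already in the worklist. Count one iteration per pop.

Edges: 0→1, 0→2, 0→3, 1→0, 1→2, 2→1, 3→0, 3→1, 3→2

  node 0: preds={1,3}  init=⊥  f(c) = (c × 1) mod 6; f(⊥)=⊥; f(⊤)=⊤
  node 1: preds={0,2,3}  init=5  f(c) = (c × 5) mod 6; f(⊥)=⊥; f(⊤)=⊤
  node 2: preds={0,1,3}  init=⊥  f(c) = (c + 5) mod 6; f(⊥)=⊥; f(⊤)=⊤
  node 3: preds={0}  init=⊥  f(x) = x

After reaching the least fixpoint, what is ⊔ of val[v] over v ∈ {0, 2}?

⊤

Worklist (11 pops):
  #1 pop 0: in=5 → 5 (was ⊥); enqueue []
  #2 pop 1: in=5 → ⊤ (was 5); enqueue [0]
  #3 pop 2: in=⊤ → ⊤ (was ⊥); enqueue [1]
  #4 pop 3: in=5 → 5 (was ⊥); enqueue [2]
  #5 pop 0: in=⊤ → ⊤ (was 5); enqueue [3]
  #6 pop 1: in=⊤ → ⊤ (no change)
  #7 pop 2: in=⊤ → ⊤ (no change)
  #8 pop 3: in=⊤ → ⊤ (was 5); enqueue [0,1,2]
  #9 pop 0: in=⊤ → ⊤ (no change)
  #10 pop 1: in=⊤ → ⊤ (no change)
  #11 pop 2: in=⊤ → ⊤ (no change)

Fixpoint:
  val[0] = ⊤
  val[1] = ⊤
  val[2] = ⊤
  val[3] = ⊤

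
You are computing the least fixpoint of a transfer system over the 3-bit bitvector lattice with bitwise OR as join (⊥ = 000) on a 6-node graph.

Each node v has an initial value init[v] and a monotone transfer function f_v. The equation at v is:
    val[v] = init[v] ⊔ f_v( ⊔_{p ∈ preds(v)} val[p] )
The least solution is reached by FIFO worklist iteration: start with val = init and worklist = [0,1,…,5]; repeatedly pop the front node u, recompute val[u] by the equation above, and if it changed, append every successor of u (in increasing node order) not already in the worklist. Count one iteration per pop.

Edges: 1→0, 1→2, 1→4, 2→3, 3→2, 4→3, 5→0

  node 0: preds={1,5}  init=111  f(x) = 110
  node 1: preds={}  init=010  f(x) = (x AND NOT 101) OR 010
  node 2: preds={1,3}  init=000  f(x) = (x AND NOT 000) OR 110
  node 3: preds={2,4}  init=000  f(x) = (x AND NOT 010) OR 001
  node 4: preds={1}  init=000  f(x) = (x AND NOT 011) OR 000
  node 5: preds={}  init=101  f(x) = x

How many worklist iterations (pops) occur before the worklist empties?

8

Iteration log — 8 steps:
  step 1. node 0  ⊔preds=111  new=111  stable
  step 2. node 1  ⊔preds=000  new=010  stable
  step 3. node 2  ⊔preds=010  new=110  old=000  +wl: 
  step 4. node 3  ⊔preds=110  new=101  old=000  +wl: 2
  step 5. node 4  ⊔preds=010  new=000  stable
  step 6. node 5  ⊔preds=000  new=101  stable
  step 7. node 2  ⊔preds=111  new=111  old=110  +wl: 3
  step 8. node 3  ⊔preds=111  new=101  stable

Least fixpoint reached:
  node 0: 111
  node 1: 010
  node 2: 111
  node 3: 101
  node 4: 000
  node 5: 101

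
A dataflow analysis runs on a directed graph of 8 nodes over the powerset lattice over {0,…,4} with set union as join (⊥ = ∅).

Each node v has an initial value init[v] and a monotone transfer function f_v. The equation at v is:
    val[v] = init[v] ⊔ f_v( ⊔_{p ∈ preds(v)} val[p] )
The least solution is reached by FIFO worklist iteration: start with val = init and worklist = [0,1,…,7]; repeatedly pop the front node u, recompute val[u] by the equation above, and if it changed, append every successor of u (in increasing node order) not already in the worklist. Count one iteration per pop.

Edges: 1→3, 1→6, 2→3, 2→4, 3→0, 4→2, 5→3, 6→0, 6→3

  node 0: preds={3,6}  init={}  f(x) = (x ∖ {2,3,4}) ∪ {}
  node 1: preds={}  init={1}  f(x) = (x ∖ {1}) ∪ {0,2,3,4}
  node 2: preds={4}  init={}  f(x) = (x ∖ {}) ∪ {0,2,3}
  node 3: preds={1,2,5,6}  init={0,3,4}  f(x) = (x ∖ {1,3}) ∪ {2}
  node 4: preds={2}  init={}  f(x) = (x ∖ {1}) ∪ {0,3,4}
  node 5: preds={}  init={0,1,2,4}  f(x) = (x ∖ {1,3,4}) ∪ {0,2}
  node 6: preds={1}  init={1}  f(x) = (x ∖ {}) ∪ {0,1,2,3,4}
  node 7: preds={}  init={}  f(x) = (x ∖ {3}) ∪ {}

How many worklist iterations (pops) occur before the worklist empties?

Iteration log — 12 steps:
  step 1. node 0  ⊔preds={0,1,3,4}  new={0,1}  old={}  +wl: 
  step 2. node 1  ⊔preds={}  new={0,1,2,3,4}  old={1}  +wl: 
  step 3. node 2  ⊔preds={}  new={0,2,3}  old={}  +wl: 
  step 4. node 3  ⊔preds={0,1,2,3,4}  new={0,2,3,4}  old={0,3,4}  +wl: 0
  step 5. node 4  ⊔preds={0,2,3}  new={0,2,3,4}  old={}  +wl: 2
  step 6. node 5  ⊔preds={}  new={0,1,2,4}  stable
  step 7. node 6  ⊔preds={0,1,2,3,4}  new={0,1,2,3,4}  old={1}  +wl: 3
  step 8. node 7  ⊔preds={}  new={}  stable
  step 9. node 0  ⊔preds={0,1,2,3,4}  new={0,1}  stable
  step 10. node 2  ⊔preds={0,2,3,4}  new={0,2,3,4}  old={0,2,3}  +wl: 4
  step 11. node 3  ⊔preds={0,1,2,3,4}  new={0,2,3,4}  stable
  step 12. node 4  ⊔preds={0,2,3,4}  new={0,2,3,4}  stable

Least fixpoint reached:
  node 0: {0,1}
  node 1: {0,1,2,3,4}
  node 2: {0,2,3,4}
  node 3: {0,2,3,4}
  node 4: {0,2,3,4}
  node 5: {0,1,2,4}
  node 6: {0,1,2,3,4}
  node 7: {}

12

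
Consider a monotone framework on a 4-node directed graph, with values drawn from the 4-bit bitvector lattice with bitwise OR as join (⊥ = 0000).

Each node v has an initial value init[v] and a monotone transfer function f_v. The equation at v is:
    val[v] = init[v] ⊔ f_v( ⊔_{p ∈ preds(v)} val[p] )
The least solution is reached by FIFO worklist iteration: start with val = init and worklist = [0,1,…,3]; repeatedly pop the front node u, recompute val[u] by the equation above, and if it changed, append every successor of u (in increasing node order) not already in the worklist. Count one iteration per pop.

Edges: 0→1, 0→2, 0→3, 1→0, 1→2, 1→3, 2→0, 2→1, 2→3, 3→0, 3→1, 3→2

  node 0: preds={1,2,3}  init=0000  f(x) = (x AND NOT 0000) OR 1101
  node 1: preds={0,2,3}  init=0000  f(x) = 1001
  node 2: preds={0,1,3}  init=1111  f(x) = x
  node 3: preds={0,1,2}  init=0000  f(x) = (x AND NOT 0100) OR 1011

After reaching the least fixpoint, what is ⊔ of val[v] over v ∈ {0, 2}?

Worklist (7 pops):
  #1 pop 0: in=1111 → 1111 (was 0000); enqueue []
  #2 pop 1: in=1111 → 1001 (was 0000); enqueue [0]
  #3 pop 2: in=1111 → 1111 (no change)
  #4 pop 3: in=1111 → 1011 (was 0000); enqueue [1,2]
  #5 pop 0: in=1111 → 1111 (no change)
  #6 pop 1: in=1111 → 1001 (no change)
  #7 pop 2: in=1111 → 1111 (no change)

Fixpoint:
  val[0] = 1111
  val[1] = 1001
  val[2] = 1111
  val[3] = 1011

1111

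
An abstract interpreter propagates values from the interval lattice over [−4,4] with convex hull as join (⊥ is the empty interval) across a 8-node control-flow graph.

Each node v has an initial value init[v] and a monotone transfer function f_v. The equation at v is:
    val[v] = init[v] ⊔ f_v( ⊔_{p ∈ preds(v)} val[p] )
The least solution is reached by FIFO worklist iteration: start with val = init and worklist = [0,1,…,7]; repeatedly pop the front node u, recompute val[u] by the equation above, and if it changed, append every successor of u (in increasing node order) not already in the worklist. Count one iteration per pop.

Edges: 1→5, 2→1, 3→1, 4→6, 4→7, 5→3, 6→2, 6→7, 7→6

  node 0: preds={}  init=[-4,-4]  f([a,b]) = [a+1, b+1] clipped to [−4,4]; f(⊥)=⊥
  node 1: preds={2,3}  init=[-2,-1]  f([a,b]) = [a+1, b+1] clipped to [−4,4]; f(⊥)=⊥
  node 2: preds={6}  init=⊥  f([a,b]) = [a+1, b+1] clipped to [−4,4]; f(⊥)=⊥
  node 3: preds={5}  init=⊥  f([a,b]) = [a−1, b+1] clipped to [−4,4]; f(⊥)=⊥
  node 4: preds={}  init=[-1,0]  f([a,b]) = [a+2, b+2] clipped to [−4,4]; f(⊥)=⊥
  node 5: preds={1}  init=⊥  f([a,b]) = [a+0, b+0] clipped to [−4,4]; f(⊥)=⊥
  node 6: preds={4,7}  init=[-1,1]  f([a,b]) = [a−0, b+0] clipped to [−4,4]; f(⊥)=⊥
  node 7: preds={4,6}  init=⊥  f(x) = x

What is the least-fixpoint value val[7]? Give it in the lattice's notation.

[-1,1]

Trace (17 dequeues):
  [1] u=0 | in ⊥ | out [-4,-4] | ==
  [2] u=1 | in ⊥ | out [-2,-1] | ==
  [3] u=2 | in [-1,1] | out [0,2] | prev ⊥ | push {1}
  [4] u=3 | in ⊥ | out ⊥ | ==
  [5] u=4 | in ⊥ | out [-1,0] | ==
  [6] u=5 | in [-2,-1] | out [-2,-1] | prev ⊥ | push {3}
  [7] u=6 | in [-1,0] | out [-1,1] | ==
  [8] u=7 | in [-1,1] | out [-1,1] | prev ⊥ | push {6}
  [9] u=1 | in [0,2] | out [-2,3] | prev [-2,-1] | push {5}
  [10] u=3 | in [-2,-1] | out [-3,0] | prev ⊥ | push {1}
  [11] u=6 | in [-1,1] | out [-1,1] | ==
  [12] u=5 | in [-2,3] | out [-2,3] | prev [-2,-1] | push {3}
  [13] u=1 | in [-3,2] | out [-2,3] | ==
  [14] u=3 | in [-2,3] | out [-3,4] | prev [-3,0] | push {1}
  [15] u=1 | in [-3,4] | out [-2,4] | prev [-2,3] | push {5}
  [16] u=5 | in [-2,4] | out [-2,4] | prev [-2,3] | push {3}
  [17] u=3 | in [-2,4] | out [-3,4] | ==

Converged values:
  [0] [-4,-4]
  [1] [-2,4]
  [2] [0,2]
  [3] [-3,4]
  [4] [-1,0]
  [5] [-2,4]
  [6] [-1,1]
  [7] [-1,1]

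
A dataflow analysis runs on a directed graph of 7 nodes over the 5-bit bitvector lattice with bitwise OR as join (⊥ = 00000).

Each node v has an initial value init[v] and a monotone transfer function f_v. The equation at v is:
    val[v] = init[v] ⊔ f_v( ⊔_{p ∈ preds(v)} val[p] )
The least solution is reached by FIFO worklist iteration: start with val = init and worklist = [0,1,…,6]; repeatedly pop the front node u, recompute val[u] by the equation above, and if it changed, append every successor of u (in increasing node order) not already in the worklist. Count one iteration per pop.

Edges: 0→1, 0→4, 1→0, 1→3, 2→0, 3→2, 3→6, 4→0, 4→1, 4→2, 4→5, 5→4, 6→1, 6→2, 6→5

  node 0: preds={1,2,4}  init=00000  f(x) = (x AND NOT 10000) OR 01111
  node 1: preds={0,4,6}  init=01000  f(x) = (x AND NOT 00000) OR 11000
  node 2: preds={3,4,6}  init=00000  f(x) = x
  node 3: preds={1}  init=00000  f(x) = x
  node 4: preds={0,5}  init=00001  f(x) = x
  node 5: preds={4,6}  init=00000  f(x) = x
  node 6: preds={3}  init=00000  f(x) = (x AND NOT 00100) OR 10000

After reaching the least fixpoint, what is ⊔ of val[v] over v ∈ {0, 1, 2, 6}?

Trace (18 dequeues):
  [1] u=0 | in 01001 | out 01111 | prev 00000 | push {}
  [2] u=1 | in 01111 | out 11111 | prev 01000 | push {0}
  [3] u=2 | in 00001 | out 00001 | prev 00000 | push {}
  [4] u=3 | in 11111 | out 11111 | prev 00000 | push {2}
  [5] u=4 | in 01111 | out 01111 | prev 00001 | push {1}
  [6] u=5 | in 01111 | out 01111 | prev 00000 | push {4}
  [7] u=6 | in 11111 | out 11011 | prev 00000 | push {5}
  [8] u=0 | in 11111 | out 01111 | ==
  [9] u=2 | in 11111 | out 11111 | prev 00001 | push {0}
  [10] u=1 | in 11111 | out 11111 | ==
  [11] u=4 | in 01111 | out 01111 | ==
  [12] u=5 | in 11111 | out 11111 | prev 01111 | push {4}
  [13] u=0 | in 11111 | out 01111 | ==
  [14] u=4 | in 11111 | out 11111 | prev 01111 | push {0,1,2,5}
  [15] u=0 | in 11111 | out 01111 | ==
  [16] u=1 | in 11111 | out 11111 | ==
  [17] u=2 | in 11111 | out 11111 | ==
  [18] u=5 | in 11111 | out 11111 | ==

Converged values:
  [0] 01111
  [1] 11111
  [2] 11111
  [3] 11111
  [4] 11111
  [5] 11111
  [6] 11011

11111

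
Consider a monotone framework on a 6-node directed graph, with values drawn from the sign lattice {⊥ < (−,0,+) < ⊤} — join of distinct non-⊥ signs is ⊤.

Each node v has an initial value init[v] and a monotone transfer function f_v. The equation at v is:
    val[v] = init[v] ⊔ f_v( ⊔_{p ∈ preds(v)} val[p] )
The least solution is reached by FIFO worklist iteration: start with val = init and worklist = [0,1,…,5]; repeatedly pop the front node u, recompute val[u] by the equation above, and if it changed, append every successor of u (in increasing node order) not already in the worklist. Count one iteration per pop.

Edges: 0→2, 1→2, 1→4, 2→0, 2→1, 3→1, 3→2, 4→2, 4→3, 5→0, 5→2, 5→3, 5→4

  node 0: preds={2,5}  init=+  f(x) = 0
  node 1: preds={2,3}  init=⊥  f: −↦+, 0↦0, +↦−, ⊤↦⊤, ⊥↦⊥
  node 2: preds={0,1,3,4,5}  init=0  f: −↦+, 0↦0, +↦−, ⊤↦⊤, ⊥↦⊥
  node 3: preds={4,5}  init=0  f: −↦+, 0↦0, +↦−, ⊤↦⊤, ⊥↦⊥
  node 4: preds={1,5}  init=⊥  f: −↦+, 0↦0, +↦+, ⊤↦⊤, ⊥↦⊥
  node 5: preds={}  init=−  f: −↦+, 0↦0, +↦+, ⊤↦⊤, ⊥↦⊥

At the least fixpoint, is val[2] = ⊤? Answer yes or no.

Trace (11 dequeues):
  [1] u=0 | in ⊤ | out ⊤ | prev + | push {}
  [2] u=1 | in 0 | out 0 | prev ⊥ | push {}
  [3] u=2 | in ⊤ | out ⊤ | prev 0 | push {0,1}
  [4] u=3 | in − | out ⊤ | prev 0 | push {2}
  [5] u=4 | in ⊤ | out ⊤ | prev ⊥ | push {3}
  [6] u=5 | in ⊥ | out − | ==
  [7] u=0 | in ⊤ | out ⊤ | ==
  [8] u=1 | in ⊤ | out ⊤ | prev 0 | push {4}
  [9] u=2 | in ⊤ | out ⊤ | ==
  [10] u=3 | in ⊤ | out ⊤ | ==
  [11] u=4 | in ⊤ | out ⊤ | ==

Converged values:
  [0] ⊤
  [1] ⊤
  [2] ⊤
  [3] ⊤
  [4] ⊤
  [5] −

yes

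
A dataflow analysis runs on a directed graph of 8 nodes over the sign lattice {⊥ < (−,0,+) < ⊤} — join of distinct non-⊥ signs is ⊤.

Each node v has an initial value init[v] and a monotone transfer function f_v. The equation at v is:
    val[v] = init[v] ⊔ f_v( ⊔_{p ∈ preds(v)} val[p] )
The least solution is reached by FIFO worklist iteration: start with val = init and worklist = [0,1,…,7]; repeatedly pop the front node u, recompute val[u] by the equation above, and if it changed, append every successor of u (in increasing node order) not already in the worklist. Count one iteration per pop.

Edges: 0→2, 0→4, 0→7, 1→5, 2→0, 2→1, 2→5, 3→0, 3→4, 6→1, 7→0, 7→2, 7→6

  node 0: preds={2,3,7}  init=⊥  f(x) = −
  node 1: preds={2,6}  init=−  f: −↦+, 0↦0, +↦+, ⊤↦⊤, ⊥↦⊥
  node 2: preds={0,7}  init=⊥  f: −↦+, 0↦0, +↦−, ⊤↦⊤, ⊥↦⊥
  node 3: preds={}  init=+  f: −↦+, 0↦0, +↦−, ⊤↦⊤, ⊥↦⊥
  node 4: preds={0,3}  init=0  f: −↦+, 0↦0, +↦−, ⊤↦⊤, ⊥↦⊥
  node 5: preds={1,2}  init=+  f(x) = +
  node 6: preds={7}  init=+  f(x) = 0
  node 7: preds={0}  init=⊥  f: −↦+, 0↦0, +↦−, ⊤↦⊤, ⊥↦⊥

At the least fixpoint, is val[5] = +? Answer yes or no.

yes

Iteration log — 15 steps:
  step 1. node 0  ⊔preds=+  new=−  old=⊥  +wl: 
  step 2. node 1  ⊔preds=+  new=⊤  old=−  +wl: 
  step 3. node 2  ⊔preds=−  new=+  old=⊥  +wl: 0,1
  step 4. node 3  ⊔preds=⊥  new=+  stable
  step 5. node 4  ⊔preds=⊤  new=⊤  old=0  +wl: 
  step 6. node 5  ⊔preds=⊤  new=+  stable
  step 7. node 6  ⊔preds=⊥  new=⊤  old=+  +wl: 
  step 8. node 7  ⊔preds=−  new=+  old=⊥  +wl: 2,6
  step 9. node 0  ⊔preds=+  new=−  stable
  step 10. node 1  ⊔preds=⊤  new=⊤  stable
  step 11. node 2  ⊔preds=⊤  new=⊤  old=+  +wl: 0,1,5
  step 12. node 6  ⊔preds=+  new=⊤  stable
  step 13. node 0  ⊔preds=⊤  new=−  stable
  step 14. node 1  ⊔preds=⊤  new=⊤  stable
  step 15. node 5  ⊔preds=⊤  new=+  stable

Least fixpoint reached:
  node 0: −
  node 1: ⊤
  node 2: ⊤
  node 3: +
  node 4: ⊤
  node 5: +
  node 6: ⊤
  node 7: +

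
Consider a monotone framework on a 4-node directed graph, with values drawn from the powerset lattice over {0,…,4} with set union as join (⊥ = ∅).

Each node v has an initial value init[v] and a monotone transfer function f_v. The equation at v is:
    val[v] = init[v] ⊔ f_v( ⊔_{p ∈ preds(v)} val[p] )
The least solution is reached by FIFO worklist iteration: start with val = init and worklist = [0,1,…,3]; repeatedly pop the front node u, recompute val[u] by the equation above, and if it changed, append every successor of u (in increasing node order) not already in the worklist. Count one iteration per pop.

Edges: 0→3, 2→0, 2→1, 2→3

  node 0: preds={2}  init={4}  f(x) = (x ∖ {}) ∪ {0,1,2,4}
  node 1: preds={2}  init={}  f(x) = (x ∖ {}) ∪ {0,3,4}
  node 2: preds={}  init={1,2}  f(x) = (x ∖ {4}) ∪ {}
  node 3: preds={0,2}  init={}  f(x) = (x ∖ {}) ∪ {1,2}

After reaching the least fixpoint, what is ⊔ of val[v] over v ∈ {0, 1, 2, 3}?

Iteration log — 4 steps:
  step 1. node 0  ⊔preds={1,2}  new={0,1,2,4}  old={4}  +wl: 
  step 2. node 1  ⊔preds={1,2}  new={0,1,2,3,4}  old={}  +wl: 
  step 3. node 2  ⊔preds={}  new={1,2}  stable
  step 4. node 3  ⊔preds={0,1,2,4}  new={0,1,2,4}  old={}  +wl: 

Least fixpoint reached:
  node 0: {0,1,2,4}
  node 1: {0,1,2,3,4}
  node 2: {1,2}
  node 3: {0,1,2,4}

{0,1,2,3,4}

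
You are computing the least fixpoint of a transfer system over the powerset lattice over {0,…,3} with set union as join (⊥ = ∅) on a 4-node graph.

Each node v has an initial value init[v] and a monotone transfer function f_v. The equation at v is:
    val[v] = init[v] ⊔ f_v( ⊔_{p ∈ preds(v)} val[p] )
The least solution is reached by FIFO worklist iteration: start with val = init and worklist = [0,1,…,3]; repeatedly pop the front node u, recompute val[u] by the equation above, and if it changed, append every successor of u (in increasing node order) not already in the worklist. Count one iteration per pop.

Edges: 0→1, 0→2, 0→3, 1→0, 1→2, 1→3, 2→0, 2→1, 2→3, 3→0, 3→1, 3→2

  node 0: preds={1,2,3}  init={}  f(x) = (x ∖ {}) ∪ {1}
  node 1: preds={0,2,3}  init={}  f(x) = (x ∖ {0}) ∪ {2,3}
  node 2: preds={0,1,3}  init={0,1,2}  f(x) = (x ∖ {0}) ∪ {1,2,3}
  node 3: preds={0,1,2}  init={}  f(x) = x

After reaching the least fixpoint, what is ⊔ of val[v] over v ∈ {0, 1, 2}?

{0,1,2,3}

Worklist (8 pops):
  #1 pop 0: in={0,1,2} → {0,1,2} (was {}); enqueue []
  #2 pop 1: in={0,1,2} → {1,2,3} (was {}); enqueue [0]
  #3 pop 2: in={0,1,2,3} → {0,1,2,3} (was {0,1,2}); enqueue [1]
  #4 pop 3: in={0,1,2,3} → {0,1,2,3} (was {}); enqueue [2]
  #5 pop 0: in={0,1,2,3} → {0,1,2,3} (was {0,1,2}); enqueue [3]
  #6 pop 1: in={0,1,2,3} → {1,2,3} (no change)
  #7 pop 2: in={0,1,2,3} → {0,1,2,3} (no change)
  #8 pop 3: in={0,1,2,3} → {0,1,2,3} (no change)

Fixpoint:
  val[0] = {0,1,2,3}
  val[1] = {1,2,3}
  val[2] = {0,1,2,3}
  val[3] = {0,1,2,3}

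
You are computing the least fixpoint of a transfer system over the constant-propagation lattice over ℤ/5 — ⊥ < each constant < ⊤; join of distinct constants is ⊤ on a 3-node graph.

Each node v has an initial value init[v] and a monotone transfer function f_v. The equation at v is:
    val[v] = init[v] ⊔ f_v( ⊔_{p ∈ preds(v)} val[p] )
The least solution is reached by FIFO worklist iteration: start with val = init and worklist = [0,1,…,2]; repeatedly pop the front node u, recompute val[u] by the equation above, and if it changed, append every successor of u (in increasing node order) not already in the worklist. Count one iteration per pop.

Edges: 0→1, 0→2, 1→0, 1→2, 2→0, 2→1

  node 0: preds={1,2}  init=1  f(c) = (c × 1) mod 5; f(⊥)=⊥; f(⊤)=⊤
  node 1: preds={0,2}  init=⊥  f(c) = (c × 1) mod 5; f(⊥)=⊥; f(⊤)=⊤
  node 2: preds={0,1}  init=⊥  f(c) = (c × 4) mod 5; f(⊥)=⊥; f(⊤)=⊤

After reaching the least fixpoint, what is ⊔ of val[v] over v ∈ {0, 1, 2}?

Trace (8 dequeues):
  [1] u=0 | in ⊥ | out 1 | ==
  [2] u=1 | in 1 | out 1 | prev ⊥ | push {0}
  [3] u=2 | in 1 | out 4 | prev ⊥ | push {1}
  [4] u=0 | in ⊤ | out ⊤ | prev 1 | push {2}
  [5] u=1 | in ⊤ | out ⊤ | prev 1 | push {0}
  [6] u=2 | in ⊤ | out ⊤ | prev 4 | push {1}
  [7] u=0 | in ⊤ | out ⊤ | ==
  [8] u=1 | in ⊤ | out ⊤ | ==

Converged values:
  [0] ⊤
  [1] ⊤
  [2] ⊤

⊤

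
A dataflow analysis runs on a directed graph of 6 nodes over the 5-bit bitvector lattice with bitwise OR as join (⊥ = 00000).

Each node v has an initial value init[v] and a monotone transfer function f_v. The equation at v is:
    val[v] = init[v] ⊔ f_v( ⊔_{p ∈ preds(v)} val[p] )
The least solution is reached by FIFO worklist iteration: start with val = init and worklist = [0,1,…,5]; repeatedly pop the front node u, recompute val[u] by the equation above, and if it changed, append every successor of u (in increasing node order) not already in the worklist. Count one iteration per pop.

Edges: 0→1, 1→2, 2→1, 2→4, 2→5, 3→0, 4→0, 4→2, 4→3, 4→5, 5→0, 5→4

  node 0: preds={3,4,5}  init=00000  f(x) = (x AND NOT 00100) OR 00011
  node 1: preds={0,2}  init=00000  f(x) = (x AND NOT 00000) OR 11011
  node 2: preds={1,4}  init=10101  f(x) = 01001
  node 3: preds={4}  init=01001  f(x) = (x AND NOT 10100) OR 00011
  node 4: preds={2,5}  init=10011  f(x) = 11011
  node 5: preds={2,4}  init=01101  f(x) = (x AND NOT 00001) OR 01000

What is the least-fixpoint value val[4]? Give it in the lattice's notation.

11011

Iteration log — 11 steps:
  step 1. node 0  ⊔preds=11111  new=11011  old=00000  +wl: 
  step 2. node 1  ⊔preds=11111  new=11111  old=00000  +wl: 
  step 3. node 2  ⊔preds=11111  new=11101  old=10101  +wl: 1
  step 4. node 3  ⊔preds=10011  new=01011  old=01001  +wl: 0
  step 5. node 4  ⊔preds=11101  new=11011  old=10011  +wl: 2,3
  step 6. node 5  ⊔preds=11111  new=11111  old=01101  +wl: 4
  step 7. node 1  ⊔preds=11111  new=11111  stable
  step 8. node 0  ⊔preds=11111  new=11011  stable
  step 9. node 2  ⊔preds=11111  new=11101  stable
  step 10. node 3  ⊔preds=11011  new=01011  stable
  step 11. node 4  ⊔preds=11111  new=11011  stable

Least fixpoint reached:
  node 0: 11011
  node 1: 11111
  node 2: 11101
  node 3: 01011
  node 4: 11011
  node 5: 11111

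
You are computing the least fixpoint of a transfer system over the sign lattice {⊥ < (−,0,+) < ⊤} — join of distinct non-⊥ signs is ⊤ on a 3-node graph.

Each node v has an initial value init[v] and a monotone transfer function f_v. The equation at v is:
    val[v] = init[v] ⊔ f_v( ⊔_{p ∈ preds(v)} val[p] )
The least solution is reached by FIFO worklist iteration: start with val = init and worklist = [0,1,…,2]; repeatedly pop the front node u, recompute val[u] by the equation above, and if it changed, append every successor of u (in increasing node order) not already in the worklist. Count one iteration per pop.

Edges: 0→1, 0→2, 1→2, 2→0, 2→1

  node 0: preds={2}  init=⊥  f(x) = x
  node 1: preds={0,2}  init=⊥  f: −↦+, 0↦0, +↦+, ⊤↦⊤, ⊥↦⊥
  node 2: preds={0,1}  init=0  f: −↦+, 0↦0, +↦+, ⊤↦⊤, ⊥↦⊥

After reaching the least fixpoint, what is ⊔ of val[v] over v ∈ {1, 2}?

0

Trace (3 dequeues):
  [1] u=0 | in 0 | out 0 | prev ⊥ | push {}
  [2] u=1 | in 0 | out 0 | prev ⊥ | push {}
  [3] u=2 | in 0 | out 0 | ==

Converged values:
  [0] 0
  [1] 0
  [2] 0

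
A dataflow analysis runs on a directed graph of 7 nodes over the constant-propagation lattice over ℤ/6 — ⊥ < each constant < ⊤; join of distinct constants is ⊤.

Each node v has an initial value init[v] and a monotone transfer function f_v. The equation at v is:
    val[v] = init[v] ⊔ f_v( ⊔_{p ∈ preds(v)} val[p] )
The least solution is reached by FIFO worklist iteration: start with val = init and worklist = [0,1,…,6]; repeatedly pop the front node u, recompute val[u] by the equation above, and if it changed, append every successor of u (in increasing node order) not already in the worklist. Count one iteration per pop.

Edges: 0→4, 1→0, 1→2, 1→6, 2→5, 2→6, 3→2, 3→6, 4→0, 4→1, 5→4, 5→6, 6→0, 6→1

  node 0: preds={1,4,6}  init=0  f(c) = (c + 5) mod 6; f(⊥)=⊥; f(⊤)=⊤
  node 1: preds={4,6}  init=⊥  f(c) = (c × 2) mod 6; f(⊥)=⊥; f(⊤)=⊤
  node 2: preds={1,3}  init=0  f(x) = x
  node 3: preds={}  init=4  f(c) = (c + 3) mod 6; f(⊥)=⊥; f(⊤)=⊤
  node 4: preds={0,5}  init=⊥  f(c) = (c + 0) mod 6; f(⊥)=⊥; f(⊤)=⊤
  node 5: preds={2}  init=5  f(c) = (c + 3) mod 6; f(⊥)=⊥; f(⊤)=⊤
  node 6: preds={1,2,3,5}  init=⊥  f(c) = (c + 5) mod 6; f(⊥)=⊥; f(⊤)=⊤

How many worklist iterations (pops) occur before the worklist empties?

Trace (13 dequeues):
  [1] u=0 | in ⊥ | out 0 | ==
  [2] u=1 | in ⊥ | out ⊥ | ==
  [3] u=2 | in 4 | out ⊤ | prev 0 | push {}
  [4] u=3 | in ⊥ | out 4 | ==
  [5] u=4 | in ⊤ | out ⊤ | prev ⊥ | push {0,1}
  [6] u=5 | in ⊤ | out ⊤ | prev 5 | push {4}
  [7] u=6 | in ⊤ | out ⊤ | prev ⊥ | push {}
  [8] u=0 | in ⊤ | out ⊤ | prev 0 | push {}
  [9] u=1 | in ⊤ | out ⊤ | prev ⊥ | push {0,2,6}
  [10] u=4 | in ⊤ | out ⊤ | ==
  [11] u=0 | in ⊤ | out ⊤ | ==
  [12] u=2 | in ⊤ | out ⊤ | ==
  [13] u=6 | in ⊤ | out ⊤ | ==

Converged values:
  [0] ⊤
  [1] ⊤
  [2] ⊤
  [3] 4
  [4] ⊤
  [5] ⊤
  [6] ⊤

13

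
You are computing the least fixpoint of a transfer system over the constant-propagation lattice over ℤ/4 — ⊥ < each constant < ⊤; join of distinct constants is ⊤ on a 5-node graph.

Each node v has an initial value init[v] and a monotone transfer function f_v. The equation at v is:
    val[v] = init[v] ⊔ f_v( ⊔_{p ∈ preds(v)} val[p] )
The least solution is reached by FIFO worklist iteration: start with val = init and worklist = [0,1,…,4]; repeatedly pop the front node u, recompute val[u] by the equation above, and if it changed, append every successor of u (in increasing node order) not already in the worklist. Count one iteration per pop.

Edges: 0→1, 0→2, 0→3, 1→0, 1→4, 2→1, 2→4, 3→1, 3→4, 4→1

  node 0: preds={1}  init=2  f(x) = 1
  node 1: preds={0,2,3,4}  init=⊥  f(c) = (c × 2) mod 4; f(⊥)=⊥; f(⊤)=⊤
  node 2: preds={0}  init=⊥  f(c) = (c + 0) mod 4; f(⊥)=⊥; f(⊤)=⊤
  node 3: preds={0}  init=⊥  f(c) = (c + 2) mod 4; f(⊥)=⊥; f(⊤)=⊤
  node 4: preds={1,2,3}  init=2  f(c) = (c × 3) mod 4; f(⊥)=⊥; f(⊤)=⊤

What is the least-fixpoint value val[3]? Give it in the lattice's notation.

Trace (7 dequeues):
  [1] u=0 | in ⊥ | out ⊤ | prev 2 | push {}
  [2] u=1 | in ⊤ | out ⊤ | prev ⊥ | push {0}
  [3] u=2 | in ⊤ | out ⊤ | prev ⊥ | push {1}
  [4] u=3 | in ⊤ | out ⊤ | prev ⊥ | push {}
  [5] u=4 | in ⊤ | out ⊤ | prev 2 | push {}
  [6] u=0 | in ⊤ | out ⊤ | ==
  [7] u=1 | in ⊤ | out ⊤ | ==

Converged values:
  [0] ⊤
  [1] ⊤
  [2] ⊤
  [3] ⊤
  [4] ⊤

⊤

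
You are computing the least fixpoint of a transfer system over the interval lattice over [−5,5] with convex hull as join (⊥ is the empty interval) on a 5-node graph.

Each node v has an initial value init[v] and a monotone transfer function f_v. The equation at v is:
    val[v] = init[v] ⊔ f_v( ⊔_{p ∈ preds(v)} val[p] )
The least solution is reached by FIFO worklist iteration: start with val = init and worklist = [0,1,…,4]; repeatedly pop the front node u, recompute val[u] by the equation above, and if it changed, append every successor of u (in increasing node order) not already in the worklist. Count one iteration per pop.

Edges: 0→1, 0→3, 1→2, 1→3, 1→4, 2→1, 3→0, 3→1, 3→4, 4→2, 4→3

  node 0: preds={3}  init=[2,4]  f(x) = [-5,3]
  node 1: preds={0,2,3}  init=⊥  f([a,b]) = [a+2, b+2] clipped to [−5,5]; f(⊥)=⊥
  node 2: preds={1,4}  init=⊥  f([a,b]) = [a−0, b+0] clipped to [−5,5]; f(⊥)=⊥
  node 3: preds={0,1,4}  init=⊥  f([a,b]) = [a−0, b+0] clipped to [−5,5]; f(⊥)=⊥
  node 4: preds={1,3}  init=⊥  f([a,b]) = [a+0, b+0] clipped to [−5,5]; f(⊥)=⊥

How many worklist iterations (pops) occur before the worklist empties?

10

Trace (10 dequeues):
  [1] u=0 | in ⊥ | out [-5,4] | prev [2,4] | push {}
  [2] u=1 | in [-5,4] | out [-3,5] | prev ⊥ | push {}
  [3] u=2 | in [-3,5] | out [-3,5] | prev ⊥ | push {1}
  [4] u=3 | in [-5,5] | out [-5,5] | prev ⊥ | push {0}
  [5] u=4 | in [-5,5] | out [-5,5] | prev ⊥ | push {2,3}
  [6] u=1 | in [-5,5] | out [-3,5] | ==
  [7] u=0 | in [-5,5] | out [-5,4] | ==
  [8] u=2 | in [-5,5] | out [-5,5] | prev [-3,5] | push {1}
  [9] u=3 | in [-5,5] | out [-5,5] | ==
  [10] u=1 | in [-5,5] | out [-3,5] | ==

Converged values:
  [0] [-5,4]
  [1] [-3,5]
  [2] [-5,5]
  [3] [-5,5]
  [4] [-5,5]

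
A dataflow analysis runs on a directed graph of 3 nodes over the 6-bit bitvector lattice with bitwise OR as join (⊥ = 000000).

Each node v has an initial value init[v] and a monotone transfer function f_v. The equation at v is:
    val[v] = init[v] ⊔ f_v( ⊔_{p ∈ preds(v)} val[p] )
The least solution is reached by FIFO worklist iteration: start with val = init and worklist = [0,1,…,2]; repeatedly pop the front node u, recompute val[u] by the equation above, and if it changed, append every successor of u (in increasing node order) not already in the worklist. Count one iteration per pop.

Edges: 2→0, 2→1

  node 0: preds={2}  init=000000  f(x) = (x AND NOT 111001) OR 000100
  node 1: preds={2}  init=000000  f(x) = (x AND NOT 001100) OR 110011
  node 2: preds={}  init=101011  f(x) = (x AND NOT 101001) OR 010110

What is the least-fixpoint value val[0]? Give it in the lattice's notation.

000110

Worklist (5 pops):
  #1 pop 0: in=101011 → 000110 (was 000000); enqueue []
  #2 pop 1: in=101011 → 110011 (was 000000); enqueue []
  #3 pop 2: in=000000 → 111111 (was 101011); enqueue [0,1]
  #4 pop 0: in=111111 → 000110 (no change)
  #5 pop 1: in=111111 → 110011 (no change)

Fixpoint:
  val[0] = 000110
  val[1] = 110011
  val[2] = 111111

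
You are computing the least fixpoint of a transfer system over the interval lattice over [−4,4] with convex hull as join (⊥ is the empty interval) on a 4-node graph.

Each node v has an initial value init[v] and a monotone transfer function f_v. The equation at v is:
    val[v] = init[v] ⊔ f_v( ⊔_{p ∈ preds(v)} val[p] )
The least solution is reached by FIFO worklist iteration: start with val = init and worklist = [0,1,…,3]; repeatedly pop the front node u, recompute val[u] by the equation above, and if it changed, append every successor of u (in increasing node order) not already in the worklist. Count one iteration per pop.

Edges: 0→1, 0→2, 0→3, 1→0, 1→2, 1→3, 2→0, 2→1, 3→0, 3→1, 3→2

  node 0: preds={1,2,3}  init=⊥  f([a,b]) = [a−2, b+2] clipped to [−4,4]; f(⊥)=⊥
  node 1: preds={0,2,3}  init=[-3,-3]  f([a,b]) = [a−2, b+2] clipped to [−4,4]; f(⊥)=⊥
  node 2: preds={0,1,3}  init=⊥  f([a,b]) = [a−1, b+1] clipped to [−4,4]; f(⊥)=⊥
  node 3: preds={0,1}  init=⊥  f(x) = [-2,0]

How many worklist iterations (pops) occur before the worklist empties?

Iteration log — 10 steps:
  step 1. node 0  ⊔preds=[-3,-3]  new=[-4,-1]  old=⊥  +wl: 
  step 2. node 1  ⊔preds=[-4,-1]  new=[-4,1]  old=[-3,-3]  +wl: 0
  step 3. node 2  ⊔preds=[-4,1]  new=[-4,2]  old=⊥  +wl: 1
  step 4. node 3  ⊔preds=[-4,1]  new=[-2,0]  old=⊥  +wl: 2
  step 5. node 0  ⊔preds=[-4,2]  new=[-4,4]  old=[-4,-1]  +wl: 3
  step 6. node 1  ⊔preds=[-4,4]  new=[-4,4]  old=[-4,1]  +wl: 0
  step 7. node 2  ⊔preds=[-4,4]  new=[-4,4]  old=[-4,2]  +wl: 1
  step 8. node 3  ⊔preds=[-4,4]  new=[-2,0]  stable
  step 9. node 0  ⊔preds=[-4,4]  new=[-4,4]  stable
  step 10. node 1  ⊔preds=[-4,4]  new=[-4,4]  stable

Least fixpoint reached:
  node 0: [-4,4]
  node 1: [-4,4]
  node 2: [-4,4]
  node 3: [-2,0]

10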